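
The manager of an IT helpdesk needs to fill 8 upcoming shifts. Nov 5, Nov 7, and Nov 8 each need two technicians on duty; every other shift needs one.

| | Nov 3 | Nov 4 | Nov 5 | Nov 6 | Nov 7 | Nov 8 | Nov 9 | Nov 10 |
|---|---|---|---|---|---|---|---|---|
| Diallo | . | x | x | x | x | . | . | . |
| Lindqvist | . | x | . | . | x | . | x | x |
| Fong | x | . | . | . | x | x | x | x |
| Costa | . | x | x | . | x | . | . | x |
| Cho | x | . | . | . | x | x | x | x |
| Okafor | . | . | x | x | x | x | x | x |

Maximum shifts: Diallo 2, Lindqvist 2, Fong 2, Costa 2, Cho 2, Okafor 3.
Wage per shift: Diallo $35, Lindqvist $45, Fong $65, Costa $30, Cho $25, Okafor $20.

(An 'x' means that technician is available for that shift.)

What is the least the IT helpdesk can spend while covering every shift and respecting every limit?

$330

Picking the cheapest available technician for each shift independently would cost $255, but that ignores the shift limits.
An optimal schedule: Nov 3→Cho, Nov 4→Costa, Nov 5→Okafor+Diallo, Nov 6→Okafor, Nov 7→Diallo+Lindqvist, Nov 8→Okafor+Cho, Nov 9→Lindqvist, Nov 10→Costa.
Total: 25 + 30 + 20 + 35 + 20 + 35 + 45 + 20 + 25 + 45 + 30 = $330.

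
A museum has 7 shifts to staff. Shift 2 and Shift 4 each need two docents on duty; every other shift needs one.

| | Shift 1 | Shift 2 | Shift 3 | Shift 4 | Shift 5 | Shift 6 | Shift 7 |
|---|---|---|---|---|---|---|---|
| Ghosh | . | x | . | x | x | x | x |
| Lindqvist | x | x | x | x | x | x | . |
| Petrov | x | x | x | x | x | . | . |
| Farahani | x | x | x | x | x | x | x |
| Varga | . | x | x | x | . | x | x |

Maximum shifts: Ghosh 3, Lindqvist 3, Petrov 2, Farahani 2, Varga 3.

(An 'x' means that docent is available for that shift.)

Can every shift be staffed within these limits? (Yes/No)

One valid schedule: Shift 1→Lindqvist, Shift 2→Lindqvist+Petrov, Shift 3→Lindqvist, Shift 4→Petrov+Farahani, Shift 5→Ghosh, Shift 6→Ghosh, Shift 7→Ghosh.
Loads: Ghosh 3/3, Lindqvist 3/3, Petrov 2/2, Farahani 1/2, Varga 0/3 — all within limits.

Yes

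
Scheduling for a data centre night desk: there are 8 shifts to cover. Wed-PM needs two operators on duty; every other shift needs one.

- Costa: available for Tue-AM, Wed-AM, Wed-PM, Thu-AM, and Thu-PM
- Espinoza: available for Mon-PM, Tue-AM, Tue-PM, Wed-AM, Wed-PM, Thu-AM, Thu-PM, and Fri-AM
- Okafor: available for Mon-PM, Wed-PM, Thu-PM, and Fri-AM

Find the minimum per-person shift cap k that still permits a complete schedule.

With 3 operators and 9 worker-slots to fill, someone must work at least ⌈9/3⌉ = 3 shifts, so k ≥ 3.
k = 3 works: Mon-PM→Espinoza, Tue-AM→Costa, Tue-PM→Espinoza, Wed-AM→Costa, Wed-PM→Espinoza+Okafor, Thu-AM→Costa, Thu-PM→Okafor, Fri-AM→Okafor.
Loads: Costa 3, Espinoza 3, Okafor 3 — all ≤ 3.

3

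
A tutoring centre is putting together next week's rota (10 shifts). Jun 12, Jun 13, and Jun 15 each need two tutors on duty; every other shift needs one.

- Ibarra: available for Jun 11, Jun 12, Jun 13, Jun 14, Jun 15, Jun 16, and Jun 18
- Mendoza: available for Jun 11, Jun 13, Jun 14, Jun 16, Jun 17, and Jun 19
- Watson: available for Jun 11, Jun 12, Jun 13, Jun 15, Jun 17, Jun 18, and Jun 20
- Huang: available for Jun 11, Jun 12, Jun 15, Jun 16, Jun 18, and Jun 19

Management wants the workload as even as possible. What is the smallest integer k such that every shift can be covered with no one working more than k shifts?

4

With 4 tutors and 13 worker-slots to fill, someone must work at least ⌈13/4⌉ = 4 shifts, so k ≥ 4.
k = 4 works: Jun 11→Huang, Jun 12→Ibarra+Watson, Jun 13→Ibarra+Mendoza, Jun 14→Ibarra, Jun 15→Ibarra+Watson, Jun 16→Mendoza, Jun 17→Mendoza, Jun 18→Watson, Jun 19→Mendoza, Jun 20→Watson.
Loads: Ibarra 4, Mendoza 4, Watson 4, Huang 1 — all ≤ 4.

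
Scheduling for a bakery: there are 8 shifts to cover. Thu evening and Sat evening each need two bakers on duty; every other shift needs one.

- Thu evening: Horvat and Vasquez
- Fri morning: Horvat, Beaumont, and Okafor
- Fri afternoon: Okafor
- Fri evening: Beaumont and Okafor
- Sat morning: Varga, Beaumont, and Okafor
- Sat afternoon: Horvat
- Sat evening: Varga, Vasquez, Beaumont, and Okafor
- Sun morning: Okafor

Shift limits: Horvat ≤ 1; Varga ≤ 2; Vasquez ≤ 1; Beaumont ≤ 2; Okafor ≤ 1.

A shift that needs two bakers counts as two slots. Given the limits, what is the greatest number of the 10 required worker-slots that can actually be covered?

7

Total capacity across all bakers is 1+2+1+2+1 = 7, and 10 slots are needed, so at most 7 can be filled.
An assignment achieving 7: Thu evening→Vasquez, Fri morning→Beaumont, Fri afternoon→Okafor, Fri evening→Beaumont, Sat morning→Varga, Sat afternoon→Horvat, Sat evening→Varga.
Loads: Horvat 1/1, Varga 2/2, Vasquez 1/1, Beaumont 2/2, Okafor 1/1.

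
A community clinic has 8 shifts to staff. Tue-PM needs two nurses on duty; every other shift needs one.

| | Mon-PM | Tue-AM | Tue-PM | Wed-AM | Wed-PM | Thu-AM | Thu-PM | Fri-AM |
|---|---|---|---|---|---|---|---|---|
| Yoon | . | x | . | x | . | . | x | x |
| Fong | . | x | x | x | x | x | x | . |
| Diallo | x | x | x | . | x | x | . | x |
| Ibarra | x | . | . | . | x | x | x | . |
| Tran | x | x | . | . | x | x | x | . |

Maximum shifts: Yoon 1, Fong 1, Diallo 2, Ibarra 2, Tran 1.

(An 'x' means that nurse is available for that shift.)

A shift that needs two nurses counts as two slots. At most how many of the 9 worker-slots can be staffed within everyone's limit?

Total capacity across all nurses is 1+1+2+2+1 = 7, and 9 slots are needed, so at most 7 can be filled.
An assignment achieving 7: Mon-PM→Ibarra, Tue-AM→Tran, Tue-PM→Fong+Diallo, Wed-AM→Yoon, Wed-PM→Ibarra, Fri-AM→Diallo.
Loads: Yoon 1/1, Fong 1/1, Diallo 2/2, Ibarra 2/2, Tran 1/1.

7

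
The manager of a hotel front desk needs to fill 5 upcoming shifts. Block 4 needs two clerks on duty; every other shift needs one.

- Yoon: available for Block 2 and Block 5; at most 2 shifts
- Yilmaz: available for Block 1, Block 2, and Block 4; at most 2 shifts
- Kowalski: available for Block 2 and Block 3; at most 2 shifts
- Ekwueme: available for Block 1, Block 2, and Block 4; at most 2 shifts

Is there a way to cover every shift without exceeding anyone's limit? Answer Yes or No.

Yes

Block 3 can only be covered by Kowalski, so that assignment is forced.
Block 4 can only be covered by Yilmaz and Ekwueme, so that assignment is forced.
Block 5 can only be covered by Yoon, so that assignment is forced.
One valid schedule: Block 1→Yilmaz, Block 2→Yoon, Block 3→Kowalski, Block 4→Yilmaz+Ekwueme, Block 5→Yoon.
Loads: Yoon 2/2, Yilmaz 2/2, Kowalski 1/2, Ekwueme 1/2 — all within limits.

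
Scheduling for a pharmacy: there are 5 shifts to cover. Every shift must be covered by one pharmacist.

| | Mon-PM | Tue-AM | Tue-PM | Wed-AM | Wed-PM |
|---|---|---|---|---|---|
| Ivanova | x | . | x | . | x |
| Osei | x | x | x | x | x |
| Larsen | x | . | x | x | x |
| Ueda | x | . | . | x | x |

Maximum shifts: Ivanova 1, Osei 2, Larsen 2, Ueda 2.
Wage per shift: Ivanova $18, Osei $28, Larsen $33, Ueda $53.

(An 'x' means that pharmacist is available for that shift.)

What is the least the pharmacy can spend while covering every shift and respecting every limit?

Tue-AM can only be covered by Osei, so that assignment is forced.
Picking the cheapest available pharmacist for each shift independently would cost $110, but that ignores the shift limits.
An optimal schedule: Mon-PM→Larsen, Tue-AM→Osei, Tue-PM→Ivanova, Wed-AM→Osei, Wed-PM→Larsen.
Total: 33 + 28 + 18 + 28 + 33 = $140.

$140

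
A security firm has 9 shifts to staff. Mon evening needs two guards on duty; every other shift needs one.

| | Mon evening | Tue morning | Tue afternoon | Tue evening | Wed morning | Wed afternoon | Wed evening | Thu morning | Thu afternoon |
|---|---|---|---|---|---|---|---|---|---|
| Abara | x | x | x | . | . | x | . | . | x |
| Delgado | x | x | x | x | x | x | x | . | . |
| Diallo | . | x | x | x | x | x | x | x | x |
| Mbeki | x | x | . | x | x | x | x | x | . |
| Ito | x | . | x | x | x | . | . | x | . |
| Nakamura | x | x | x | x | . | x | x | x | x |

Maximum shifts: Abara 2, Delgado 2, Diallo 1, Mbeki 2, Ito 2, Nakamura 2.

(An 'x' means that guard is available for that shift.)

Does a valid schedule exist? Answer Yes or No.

Yes

One valid schedule: Mon evening→Ito+Nakamura, Tue morning→Abara, Tue afternoon→Ito, Tue evening→Mbeki, Wed morning→Delgado, Wed afternoon→Mbeki, Wed evening→Delgado, Thu morning→Diallo, Thu afternoon→Abara.
Loads: Abara 2/2, Delgado 2/2, Diallo 1/1, Mbeki 2/2, Ito 2/2, Nakamura 1/2 — all within limits.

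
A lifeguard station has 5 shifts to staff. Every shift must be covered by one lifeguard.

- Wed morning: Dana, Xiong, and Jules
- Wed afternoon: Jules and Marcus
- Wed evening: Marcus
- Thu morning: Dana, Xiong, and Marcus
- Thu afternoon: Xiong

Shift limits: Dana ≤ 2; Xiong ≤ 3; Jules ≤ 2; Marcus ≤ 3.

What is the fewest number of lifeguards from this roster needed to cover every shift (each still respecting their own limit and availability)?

5 slots to fill and no one can take more than 3, so at least ⌈5/3⌉ = 2 lifeguards are needed.
Xiong and Marcus alone can cover everything: Wed morning→Xiong, Wed afternoon→Marcus, Wed evening→Marcus, Thu morning→Xiong, Thu afternoon→Xiong.

2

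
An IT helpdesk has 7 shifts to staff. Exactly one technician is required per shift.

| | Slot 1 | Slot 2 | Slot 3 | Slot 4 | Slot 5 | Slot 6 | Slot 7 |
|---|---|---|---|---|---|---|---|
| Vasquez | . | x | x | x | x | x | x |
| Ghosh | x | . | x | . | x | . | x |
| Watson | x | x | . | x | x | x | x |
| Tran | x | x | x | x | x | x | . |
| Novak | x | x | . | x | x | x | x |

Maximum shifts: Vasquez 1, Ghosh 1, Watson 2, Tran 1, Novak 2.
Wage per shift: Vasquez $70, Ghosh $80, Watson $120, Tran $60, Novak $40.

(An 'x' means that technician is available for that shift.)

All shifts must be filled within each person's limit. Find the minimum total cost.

Picking the cheapest available technician for each shift independently would cost $300, but that ignores the shift limits.
An optimal schedule: Slot 1→Ghosh, Slot 2→Watson, Slot 3→Vasquez, Slot 4→Watson, Slot 5→Novak, Slot 6→Tran, Slot 7→Novak.
Total: 80 + 120 + 70 + 120 + 40 + 60 + 40 = $530.

$530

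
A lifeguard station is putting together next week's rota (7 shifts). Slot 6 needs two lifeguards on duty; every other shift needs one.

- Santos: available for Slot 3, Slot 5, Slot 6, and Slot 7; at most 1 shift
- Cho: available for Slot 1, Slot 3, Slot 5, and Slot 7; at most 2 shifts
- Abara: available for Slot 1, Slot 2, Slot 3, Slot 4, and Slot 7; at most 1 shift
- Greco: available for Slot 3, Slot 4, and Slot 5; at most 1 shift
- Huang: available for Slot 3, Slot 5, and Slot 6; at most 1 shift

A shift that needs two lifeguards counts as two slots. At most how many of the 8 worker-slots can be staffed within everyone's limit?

6

Total capacity across all lifeguards is 1+2+1+1+1 = 6, and 8 slots are needed, so at most 6 can be filled.
An assignment achieving 6: Slot 1→Cho, Slot 2→Abara, Slot 4→Greco, Slot 6→Santos+Huang, Slot 7→Cho.
Loads: Santos 1/1, Cho 2/2, Abara 1/1, Greco 1/1, Huang 1/1.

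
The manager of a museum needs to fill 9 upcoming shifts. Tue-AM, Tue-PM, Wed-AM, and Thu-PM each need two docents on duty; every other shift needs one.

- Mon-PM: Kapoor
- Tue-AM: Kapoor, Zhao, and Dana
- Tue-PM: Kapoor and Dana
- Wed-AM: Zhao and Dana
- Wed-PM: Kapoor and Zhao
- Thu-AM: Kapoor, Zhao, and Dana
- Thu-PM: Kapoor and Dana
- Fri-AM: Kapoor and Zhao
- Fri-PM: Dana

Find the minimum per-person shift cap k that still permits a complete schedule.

With 3 docents and 13 worker-slots to fill, someone must work at least ⌈13/3⌉ = 5 shifts, so k ≥ 5.
k = 5 works: Mon-PM→Kapoor, Tue-AM→Zhao+Dana, Tue-PM→Kapoor+Dana, Wed-AM→Zhao+Dana, Wed-PM→Kapoor, Thu-AM→Zhao, Thu-PM→Kapoor+Dana, Fri-AM→Kapoor, Fri-PM→Dana.
Loads: Kapoor 5, Zhao 3, Dana 5 — all ≤ 5.

5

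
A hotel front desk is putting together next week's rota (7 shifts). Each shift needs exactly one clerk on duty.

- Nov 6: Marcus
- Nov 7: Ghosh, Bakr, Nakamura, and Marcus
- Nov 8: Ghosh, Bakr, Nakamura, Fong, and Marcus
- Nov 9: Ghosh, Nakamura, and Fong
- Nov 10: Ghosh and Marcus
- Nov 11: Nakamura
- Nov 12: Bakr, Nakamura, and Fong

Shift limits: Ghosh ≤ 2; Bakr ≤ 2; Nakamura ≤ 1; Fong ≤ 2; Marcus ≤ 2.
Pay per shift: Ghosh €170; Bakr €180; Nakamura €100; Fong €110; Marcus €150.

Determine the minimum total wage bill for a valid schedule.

Nov 6 can only be covered by Marcus, so that assignment is forced.
Nov 11 can only be covered by Nakamura, so that assignment is forced.
Picking the cheapest available clerk for each shift independently would cost €800, but that ignores the shift limits.
An optimal schedule: Nov 6→Marcus, Nov 7→Ghosh, Nov 8→Ghosh, Nov 9→Fong, Nov 10→Marcus, Nov 11→Nakamura, Nov 12→Fong.
Total: 150 + 170 + 170 + 110 + 150 + 100 + 110 = €960.

€960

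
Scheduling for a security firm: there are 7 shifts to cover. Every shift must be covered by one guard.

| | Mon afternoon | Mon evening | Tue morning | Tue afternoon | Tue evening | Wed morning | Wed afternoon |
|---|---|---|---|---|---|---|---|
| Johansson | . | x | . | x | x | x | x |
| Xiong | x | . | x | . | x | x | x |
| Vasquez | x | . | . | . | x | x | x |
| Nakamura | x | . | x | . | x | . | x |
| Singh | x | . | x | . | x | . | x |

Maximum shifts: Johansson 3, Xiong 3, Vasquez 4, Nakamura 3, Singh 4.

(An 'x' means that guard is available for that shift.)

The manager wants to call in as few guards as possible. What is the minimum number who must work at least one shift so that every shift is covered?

7 slots to fill and no one can take more than 4, so at least ⌈7/4⌉ = 2 guards are needed.
Johansson and Singh alone can cover everything: Mon afternoon→Singh, Mon evening→Johansson, Tue morning→Singh, Tue afternoon→Johansson, Tue evening→Singh, Wed morning→Johansson, Wed afternoon→Singh.

2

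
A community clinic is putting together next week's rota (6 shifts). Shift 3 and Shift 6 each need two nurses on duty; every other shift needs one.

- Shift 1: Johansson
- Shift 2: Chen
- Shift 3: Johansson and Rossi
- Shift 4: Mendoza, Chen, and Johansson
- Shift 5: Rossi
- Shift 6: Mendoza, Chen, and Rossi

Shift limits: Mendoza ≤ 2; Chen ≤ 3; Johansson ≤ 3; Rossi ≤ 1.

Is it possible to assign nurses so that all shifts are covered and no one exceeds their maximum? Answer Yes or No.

Total capacity is 9 and 8 slots are needed, so capacity alone doesn't rule it out.
Shifts {Shift 3, Shift 5} need 3 worker-slots in total, but the nurses available for any of those shifts (Johansson and Rossi) can supply at most 2 among them. So no valid schedule exists.

No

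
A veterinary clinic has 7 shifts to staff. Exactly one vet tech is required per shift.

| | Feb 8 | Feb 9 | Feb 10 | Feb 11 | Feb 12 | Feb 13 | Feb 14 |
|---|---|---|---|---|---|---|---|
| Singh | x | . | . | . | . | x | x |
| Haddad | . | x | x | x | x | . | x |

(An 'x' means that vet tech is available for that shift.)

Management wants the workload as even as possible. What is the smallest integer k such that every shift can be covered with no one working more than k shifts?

4

With 2 vet techs and 7 worker-slots to fill, someone must work at least ⌈7/2⌉ = 4 shifts, so k ≥ 4.
k = 4 works: Feb 8→Singh, Feb 9→Haddad, Feb 10→Haddad, Feb 11→Haddad, Feb 12→Haddad, Feb 13→Singh, Feb 14→Singh.
Loads: Singh 3, Haddad 4 — all ≤ 4.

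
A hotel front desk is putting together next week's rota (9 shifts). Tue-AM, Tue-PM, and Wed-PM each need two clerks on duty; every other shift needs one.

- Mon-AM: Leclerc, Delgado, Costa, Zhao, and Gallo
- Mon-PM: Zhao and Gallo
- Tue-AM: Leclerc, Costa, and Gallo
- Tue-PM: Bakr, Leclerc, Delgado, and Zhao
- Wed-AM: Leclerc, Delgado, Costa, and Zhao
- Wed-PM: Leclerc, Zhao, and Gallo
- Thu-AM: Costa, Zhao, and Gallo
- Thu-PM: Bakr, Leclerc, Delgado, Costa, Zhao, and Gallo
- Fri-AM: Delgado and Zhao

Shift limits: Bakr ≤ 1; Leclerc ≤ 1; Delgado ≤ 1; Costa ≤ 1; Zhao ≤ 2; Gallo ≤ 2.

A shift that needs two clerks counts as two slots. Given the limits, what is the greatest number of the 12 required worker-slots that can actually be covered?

Total capacity across all clerks is 1+1+1+1+2+2 = 8, and 12 slots are needed, so at most 8 can be filled.
An assignment achieving 8: Mon-PM→Zhao, Tue-AM→Leclerc+Costa, Tue-PM→Bakr, Wed-PM→Zhao+Gallo, Thu-AM→Gallo, Fri-AM→Delgado.
Loads: Bakr 1/1, Leclerc 1/1, Delgado 1/1, Costa 1/1, Zhao 2/2, Gallo 2/2.

8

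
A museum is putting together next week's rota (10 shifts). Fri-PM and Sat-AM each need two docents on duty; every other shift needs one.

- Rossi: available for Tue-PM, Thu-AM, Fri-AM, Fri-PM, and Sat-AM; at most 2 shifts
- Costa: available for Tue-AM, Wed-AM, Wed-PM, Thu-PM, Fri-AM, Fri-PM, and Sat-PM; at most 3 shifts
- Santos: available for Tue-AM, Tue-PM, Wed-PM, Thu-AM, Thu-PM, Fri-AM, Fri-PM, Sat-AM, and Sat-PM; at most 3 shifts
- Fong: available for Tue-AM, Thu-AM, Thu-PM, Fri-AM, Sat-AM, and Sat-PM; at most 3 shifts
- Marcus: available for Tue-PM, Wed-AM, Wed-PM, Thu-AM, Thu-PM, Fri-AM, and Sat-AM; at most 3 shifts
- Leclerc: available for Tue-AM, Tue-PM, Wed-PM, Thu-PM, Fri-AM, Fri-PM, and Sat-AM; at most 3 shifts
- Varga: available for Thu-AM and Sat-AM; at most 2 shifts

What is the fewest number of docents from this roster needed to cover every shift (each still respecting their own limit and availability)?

4

12 slots to fill and no one can take more than 3, so at least ⌈12/3⌉ = 4 docents are needed.
Costa, Santos, Fong, and Marcus alone can cover everything: Tue-AM→Costa, Tue-PM→Santos, Wed-AM→Costa, Wed-PM→Santos, Thu-AM→Fong, Thu-PM→Marcus, Fri-AM→Marcus, Fri-PM→Costa+Santos, Sat-AM→Fong+Marcus, Sat-PM→Fong.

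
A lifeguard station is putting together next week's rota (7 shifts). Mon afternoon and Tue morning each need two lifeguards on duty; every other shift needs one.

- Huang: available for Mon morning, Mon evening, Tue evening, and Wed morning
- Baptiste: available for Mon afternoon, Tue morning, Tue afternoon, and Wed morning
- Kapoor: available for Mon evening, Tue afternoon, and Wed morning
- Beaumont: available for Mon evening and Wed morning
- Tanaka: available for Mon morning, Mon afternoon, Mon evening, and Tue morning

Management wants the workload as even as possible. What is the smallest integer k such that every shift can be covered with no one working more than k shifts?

With 5 lifeguards and 9 worker-slots to fill, someone must work at least ⌈9/5⌉ = 2 shifts, so k ≥ 2.
k = 2 works: Mon morning→Huang, Mon afternoon→Baptiste+Tanaka, Mon evening→Kapoor, Tue morning→Baptiste+Tanaka, Tue afternoon→Kapoor, Tue evening→Huang, Wed morning→Beaumont.
Loads: Huang 2, Baptiste 2, Kapoor 2, Beaumont 1, Tanaka 2 — all ≤ 2.

2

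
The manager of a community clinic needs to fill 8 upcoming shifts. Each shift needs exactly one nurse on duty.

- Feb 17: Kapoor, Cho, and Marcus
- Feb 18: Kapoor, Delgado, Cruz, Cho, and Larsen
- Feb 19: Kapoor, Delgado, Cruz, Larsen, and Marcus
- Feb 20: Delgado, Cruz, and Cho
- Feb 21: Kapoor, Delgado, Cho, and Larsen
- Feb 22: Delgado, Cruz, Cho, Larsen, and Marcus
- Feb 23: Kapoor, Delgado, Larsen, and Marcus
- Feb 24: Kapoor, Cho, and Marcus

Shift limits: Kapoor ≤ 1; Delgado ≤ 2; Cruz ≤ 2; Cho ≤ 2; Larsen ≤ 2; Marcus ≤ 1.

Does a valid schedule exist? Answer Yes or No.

One valid schedule: Feb 17→Kapoor, Feb 18→Cruz, Feb 19→Cruz, Feb 20→Delgado, Feb 21→Delgado, Feb 22→Cho, Feb 23→Larsen, Feb 24→Cho.
Loads: Kapoor 1/1, Delgado 2/2, Cruz 2/2, Cho 2/2, Larsen 1/2, Marcus 0/1 — all within limits.

Yes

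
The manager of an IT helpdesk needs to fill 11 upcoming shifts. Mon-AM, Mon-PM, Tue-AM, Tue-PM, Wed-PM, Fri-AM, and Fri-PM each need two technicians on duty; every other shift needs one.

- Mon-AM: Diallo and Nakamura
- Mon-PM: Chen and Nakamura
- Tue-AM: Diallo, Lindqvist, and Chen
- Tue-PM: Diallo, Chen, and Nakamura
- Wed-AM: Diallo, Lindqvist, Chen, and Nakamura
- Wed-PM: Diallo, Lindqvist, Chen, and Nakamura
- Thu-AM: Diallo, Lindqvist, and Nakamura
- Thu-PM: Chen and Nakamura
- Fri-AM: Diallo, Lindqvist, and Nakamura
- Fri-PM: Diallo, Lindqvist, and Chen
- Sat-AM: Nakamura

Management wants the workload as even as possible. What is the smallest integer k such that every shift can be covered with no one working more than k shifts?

With 4 technicians and 18 worker-slots to fill, someone must work at least ⌈18/4⌉ = 5 shifts, so k ≥ 5.
k = 5 works: Mon-AM→Diallo+Nakamura, Mon-PM→Chen+Nakamura, Tue-AM→Diallo+Lindqvist, Tue-PM→Diallo+Chen, Wed-AM→Lindqvist, Wed-PM→Lindqvist+Chen, Thu-AM→Diallo, Thu-PM→Chen, Fri-AM→Diallo+Lindqvist, Fri-PM→Lindqvist+Chen, Sat-AM→Nakamura.
Loads: Diallo 5, Lindqvist 5, Chen 5, Nakamura 3 — all ≤ 5.

5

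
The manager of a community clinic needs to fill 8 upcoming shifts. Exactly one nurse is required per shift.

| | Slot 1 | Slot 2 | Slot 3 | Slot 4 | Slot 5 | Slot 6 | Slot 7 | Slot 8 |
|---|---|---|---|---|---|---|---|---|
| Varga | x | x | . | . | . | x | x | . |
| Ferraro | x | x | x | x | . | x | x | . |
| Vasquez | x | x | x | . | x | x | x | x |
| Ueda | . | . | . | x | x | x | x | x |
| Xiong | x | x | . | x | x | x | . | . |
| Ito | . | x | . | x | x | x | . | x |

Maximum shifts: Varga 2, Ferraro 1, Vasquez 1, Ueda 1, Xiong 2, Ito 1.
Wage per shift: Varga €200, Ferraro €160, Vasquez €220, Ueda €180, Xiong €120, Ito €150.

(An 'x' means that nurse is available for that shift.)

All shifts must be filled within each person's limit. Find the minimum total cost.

€1350

Picking the cheapest available nurse for each shift independently would cost €1070, but that ignores the shift limits.
An optimal schedule: Slot 1→Varga, Slot 2→Xiong, Slot 3→Ferraro, Slot 4→Ueda, Slot 5→Xiong, Slot 6→Ito, Slot 7→Varga, Slot 8→Vasquez.
Total: 200 + 120 + 160 + 180 + 120 + 150 + 200 + 220 = €1350.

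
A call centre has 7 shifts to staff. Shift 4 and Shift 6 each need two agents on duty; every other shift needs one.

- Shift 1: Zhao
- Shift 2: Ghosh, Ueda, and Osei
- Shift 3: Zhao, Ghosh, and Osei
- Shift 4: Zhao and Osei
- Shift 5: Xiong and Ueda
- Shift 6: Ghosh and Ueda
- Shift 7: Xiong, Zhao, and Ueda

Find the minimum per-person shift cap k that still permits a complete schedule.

With 5 agents and 9 worker-slots to fill, someone must work at least ⌈9/5⌉ = 2 shifts, so k ≥ 2.
k = 2 works: Shift 1→Zhao, Shift 2→Ghosh, Shift 3→Osei, Shift 4→Zhao+Osei, Shift 5→Xiong, Shift 6→Ghosh+Ueda, Shift 7→Xiong.
Loads: Xiong 2, Zhao 2, Ghosh 2, Ueda 1, Osei 2 — all ≤ 2.

2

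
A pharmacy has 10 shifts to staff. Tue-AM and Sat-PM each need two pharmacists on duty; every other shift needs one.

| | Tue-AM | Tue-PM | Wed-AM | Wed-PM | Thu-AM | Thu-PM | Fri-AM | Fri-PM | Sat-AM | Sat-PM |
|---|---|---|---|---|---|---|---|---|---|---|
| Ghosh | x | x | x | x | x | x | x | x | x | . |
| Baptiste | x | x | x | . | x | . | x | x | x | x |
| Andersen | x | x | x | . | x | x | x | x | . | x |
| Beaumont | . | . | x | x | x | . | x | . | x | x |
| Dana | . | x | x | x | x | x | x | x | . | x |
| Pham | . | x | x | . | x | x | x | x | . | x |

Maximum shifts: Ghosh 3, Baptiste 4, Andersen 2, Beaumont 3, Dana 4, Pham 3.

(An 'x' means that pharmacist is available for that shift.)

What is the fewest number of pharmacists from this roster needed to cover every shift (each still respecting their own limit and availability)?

12 slots to fill and no one can take more than 4, so at least ⌈12/4⌉ = 3 pharmacists are needed.
Any 3 pharmacists together have capacity at most 4+4+3 = 11 < 12 slots, so 3 can never suffice.
Ghosh, Baptiste, Andersen, and Beaumont alone can cover everything: Tue-AM→Ghosh+Baptiste, Tue-PM→Baptiste, Wed-AM→Andersen, Wed-PM→Ghosh, Thu-AM→Beaumont, Thu-PM→Ghosh, Fri-AM→Beaumont, Fri-PM→Baptiste, Sat-AM→Baptiste, Sat-PM→Andersen+Beaumont.

4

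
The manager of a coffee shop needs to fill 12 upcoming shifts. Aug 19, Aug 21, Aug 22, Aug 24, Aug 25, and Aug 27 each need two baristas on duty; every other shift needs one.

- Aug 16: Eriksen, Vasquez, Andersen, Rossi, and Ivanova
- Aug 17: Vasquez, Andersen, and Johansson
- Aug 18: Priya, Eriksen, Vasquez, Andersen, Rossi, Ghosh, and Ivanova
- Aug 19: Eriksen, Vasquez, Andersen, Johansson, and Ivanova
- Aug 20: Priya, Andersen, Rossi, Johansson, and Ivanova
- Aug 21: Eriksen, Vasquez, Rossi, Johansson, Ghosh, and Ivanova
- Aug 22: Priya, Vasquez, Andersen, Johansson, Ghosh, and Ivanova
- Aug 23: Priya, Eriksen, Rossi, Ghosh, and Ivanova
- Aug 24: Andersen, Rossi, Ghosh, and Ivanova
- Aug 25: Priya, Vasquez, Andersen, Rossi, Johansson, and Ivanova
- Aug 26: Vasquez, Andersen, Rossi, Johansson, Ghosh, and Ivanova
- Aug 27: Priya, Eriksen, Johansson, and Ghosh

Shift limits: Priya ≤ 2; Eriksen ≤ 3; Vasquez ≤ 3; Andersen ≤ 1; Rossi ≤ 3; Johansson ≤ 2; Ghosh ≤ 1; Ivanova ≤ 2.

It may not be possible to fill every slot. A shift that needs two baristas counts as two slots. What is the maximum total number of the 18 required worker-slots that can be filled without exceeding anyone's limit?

17

Total capacity across all baristas is 2+3+3+1+3+2+1+2 = 17, and 18 slots are needed, so at most 17 can be filled.
An assignment achieving 17: Aug 16→Eriksen, Aug 17→Vasquez, Aug 19→Eriksen+Vasquez, Aug 20→Priya, Aug 21→Vasquez+Rossi, Aug 22→Johansson+Ghosh, Aug 23→Rossi, Aug 24→Andersen+Rossi, Aug 25→Johansson+Ivanova, Aug 26→Ivanova, Aug 27→Priya+Eriksen.
Loads: Priya 2/2, Eriksen 3/3, Vasquez 3/3, Andersen 1/1, Rossi 3/3, Johansson 2/2, Ghosh 1/1, Ivanova 2/2.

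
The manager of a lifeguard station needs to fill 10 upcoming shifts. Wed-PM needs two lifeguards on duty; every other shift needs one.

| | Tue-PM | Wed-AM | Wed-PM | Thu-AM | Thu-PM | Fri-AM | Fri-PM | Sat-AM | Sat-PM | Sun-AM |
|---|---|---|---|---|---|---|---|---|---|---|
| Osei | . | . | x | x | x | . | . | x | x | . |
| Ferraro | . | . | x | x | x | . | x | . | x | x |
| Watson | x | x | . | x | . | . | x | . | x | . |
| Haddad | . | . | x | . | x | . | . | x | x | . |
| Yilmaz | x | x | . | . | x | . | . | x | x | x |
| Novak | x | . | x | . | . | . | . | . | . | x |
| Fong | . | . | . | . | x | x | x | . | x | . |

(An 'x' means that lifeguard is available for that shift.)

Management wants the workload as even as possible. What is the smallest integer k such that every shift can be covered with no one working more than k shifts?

2

With 7 lifeguards and 11 worker-slots to fill, someone must work at least ⌈11/7⌉ = 2 shifts, so k ≥ 2.
k = 2 works: Tue-PM→Watson, Wed-AM→Watson, Wed-PM→Haddad+Novak, Thu-AM→Osei, Thu-PM→Haddad, Fri-AM→Fong, Fri-PM→Ferraro, Sat-AM→Osei, Sat-PM→Yilmaz, Sun-AM→Ferraro.
Loads: Osei 2, Ferraro 2, Watson 2, Haddad 2, Yilmaz 1, Novak 1, Fong 1 — all ≤ 2.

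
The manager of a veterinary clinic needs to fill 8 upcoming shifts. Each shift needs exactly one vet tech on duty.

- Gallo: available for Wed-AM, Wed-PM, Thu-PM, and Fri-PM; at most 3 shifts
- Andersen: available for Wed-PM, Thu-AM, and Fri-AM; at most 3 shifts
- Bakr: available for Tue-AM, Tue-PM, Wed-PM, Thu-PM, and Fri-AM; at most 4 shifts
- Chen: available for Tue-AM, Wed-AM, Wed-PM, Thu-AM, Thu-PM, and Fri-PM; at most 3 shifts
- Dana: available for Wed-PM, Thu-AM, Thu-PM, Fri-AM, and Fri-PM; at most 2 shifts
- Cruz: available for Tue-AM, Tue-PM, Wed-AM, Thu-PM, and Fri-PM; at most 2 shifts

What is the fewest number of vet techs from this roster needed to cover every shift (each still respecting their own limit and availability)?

8 slots to fill and no one can take more than 4, so at least ⌈8/4⌉ = 2 vet techs are needed.
Any 2 vet techs together have capacity at most 4+3 = 7 < 8 slots, so 2 can never suffice.
Gallo, Andersen, and Bakr alone can cover everything: Tue-AM→Bakr, Tue-PM→Bakr, Wed-AM→Gallo, Wed-PM→Andersen, Thu-AM→Andersen, Thu-PM→Gallo, Fri-AM→Andersen, Fri-PM→Gallo.

3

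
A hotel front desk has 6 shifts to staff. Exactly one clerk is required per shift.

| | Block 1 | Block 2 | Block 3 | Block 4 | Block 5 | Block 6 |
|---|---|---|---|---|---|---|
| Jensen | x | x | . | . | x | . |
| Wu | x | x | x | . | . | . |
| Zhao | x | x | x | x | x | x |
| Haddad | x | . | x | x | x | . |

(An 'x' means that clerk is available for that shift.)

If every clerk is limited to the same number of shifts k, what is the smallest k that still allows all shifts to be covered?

With 4 clerks and 6 worker-slots to fill, someone must work at least ⌈6/4⌉ = 2 shifts, so k ≥ 2.
k = 2 works: Block 1→Wu, Block 2→Jensen, Block 3→Wu, Block 4→Zhao, Block 5→Jensen, Block 6→Zhao.
Loads: Jensen 2, Wu 2, Zhao 2, Haddad 0 — all ≤ 2.

2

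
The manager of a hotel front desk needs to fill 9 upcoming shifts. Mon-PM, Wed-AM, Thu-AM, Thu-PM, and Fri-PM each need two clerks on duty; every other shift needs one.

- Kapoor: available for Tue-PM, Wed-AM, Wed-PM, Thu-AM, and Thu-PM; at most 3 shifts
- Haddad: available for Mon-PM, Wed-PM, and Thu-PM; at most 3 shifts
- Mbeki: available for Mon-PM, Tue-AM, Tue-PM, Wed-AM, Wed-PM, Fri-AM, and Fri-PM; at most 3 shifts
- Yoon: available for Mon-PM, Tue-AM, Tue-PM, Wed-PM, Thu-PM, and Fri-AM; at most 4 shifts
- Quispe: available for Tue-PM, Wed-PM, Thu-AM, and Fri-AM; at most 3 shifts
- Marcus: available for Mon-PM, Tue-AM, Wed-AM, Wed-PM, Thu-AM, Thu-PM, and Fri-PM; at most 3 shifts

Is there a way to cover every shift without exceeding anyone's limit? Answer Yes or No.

Fri-PM can only be covered by Mbeki and Marcus, so that assignment is forced.
One valid schedule: Mon-PM→Haddad+Yoon, Tue-AM→Mbeki, Tue-PM→Kapoor, Wed-AM→Kapoor+Mbeki, Wed-PM→Haddad, Thu-AM→Kapoor+Quispe, Thu-PM→Haddad+Yoon, Fri-AM→Yoon, Fri-PM→Mbeki+Marcus.
Loads: Kapoor 3/3, Haddad 3/3, Mbeki 3/3, Yoon 3/4, Quispe 1/3, Marcus 1/3 — all within limits.

Yes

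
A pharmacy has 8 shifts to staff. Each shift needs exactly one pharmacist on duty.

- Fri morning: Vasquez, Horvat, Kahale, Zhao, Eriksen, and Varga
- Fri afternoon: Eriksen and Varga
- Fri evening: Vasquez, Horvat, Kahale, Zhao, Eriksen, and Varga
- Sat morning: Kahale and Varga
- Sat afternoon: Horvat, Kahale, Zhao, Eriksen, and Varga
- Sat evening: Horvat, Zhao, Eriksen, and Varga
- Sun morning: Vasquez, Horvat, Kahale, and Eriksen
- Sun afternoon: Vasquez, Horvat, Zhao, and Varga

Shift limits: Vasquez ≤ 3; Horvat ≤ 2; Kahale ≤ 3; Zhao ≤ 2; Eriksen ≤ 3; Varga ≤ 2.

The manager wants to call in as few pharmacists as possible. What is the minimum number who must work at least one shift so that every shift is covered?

3

8 slots to fill and no one can take more than 3, so at least ⌈8/3⌉ = 3 pharmacists are needed.
Vasquez, Kahale, and Eriksen alone can cover everything: Fri morning→Vasquez, Fri afternoon→Eriksen, Fri evening→Vasquez, Sat morning→Kahale, Sat afternoon→Kahale, Sat evening→Eriksen, Sun morning→Kahale, Sun afternoon→Vasquez.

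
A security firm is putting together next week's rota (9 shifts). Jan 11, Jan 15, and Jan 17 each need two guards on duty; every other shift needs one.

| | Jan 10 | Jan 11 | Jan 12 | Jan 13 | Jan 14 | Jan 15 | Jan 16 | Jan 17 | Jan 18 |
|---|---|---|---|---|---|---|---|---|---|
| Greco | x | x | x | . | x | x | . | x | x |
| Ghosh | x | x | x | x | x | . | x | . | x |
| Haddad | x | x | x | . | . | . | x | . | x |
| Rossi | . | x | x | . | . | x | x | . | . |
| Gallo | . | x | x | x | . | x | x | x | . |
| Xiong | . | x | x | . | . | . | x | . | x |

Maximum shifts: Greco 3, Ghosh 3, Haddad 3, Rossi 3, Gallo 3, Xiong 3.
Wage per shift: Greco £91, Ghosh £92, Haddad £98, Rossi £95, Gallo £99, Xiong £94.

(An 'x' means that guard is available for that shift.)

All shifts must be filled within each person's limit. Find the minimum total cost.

£1120

Jan 17 can only be covered by Greco and Gallo, so that assignment is forced.
Picking the cheapest available guard for each shift independently would cost £1107, but that ignores the shift limits.
An optimal schedule: Jan 10→Ghosh, Jan 11→Xiong+Rossi, Jan 12→Xiong, Jan 13→Ghosh, Jan 14→Greco, Jan 15→Greco+Rossi, Jan 16→Xiong, Jan 17→Greco+Gallo, Jan 18→Ghosh.
Total: 92 + 94 + 95 + 94 + 92 + 91 + 91 + 95 + 94 + 91 + 99 + 92 = £1120.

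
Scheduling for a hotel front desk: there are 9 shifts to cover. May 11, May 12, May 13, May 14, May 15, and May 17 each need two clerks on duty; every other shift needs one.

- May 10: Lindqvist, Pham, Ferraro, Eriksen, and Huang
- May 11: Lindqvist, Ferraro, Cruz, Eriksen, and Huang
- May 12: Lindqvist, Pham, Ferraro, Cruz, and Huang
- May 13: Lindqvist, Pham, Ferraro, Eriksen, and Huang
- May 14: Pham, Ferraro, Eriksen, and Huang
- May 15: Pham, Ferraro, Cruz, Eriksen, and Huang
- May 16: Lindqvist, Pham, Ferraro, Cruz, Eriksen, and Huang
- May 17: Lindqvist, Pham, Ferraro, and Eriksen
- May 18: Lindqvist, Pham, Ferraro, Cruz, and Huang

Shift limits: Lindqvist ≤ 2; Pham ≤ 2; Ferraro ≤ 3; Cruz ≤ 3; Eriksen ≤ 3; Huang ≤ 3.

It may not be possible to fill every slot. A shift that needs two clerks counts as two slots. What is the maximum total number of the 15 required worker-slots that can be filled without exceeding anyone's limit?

15

Total capacity across all clerks is 2+2+3+3+3+3 = 16, and 15 slots are needed, so at most 15 can be filled.
An assignment achieving 15: May 10→Lindqvist, May 11→Ferraro+Cruz, May 12→Ferraro+Cruz, May 13→Eriksen+Huang, May 14→Pham+Ferraro, May 15→Cruz+Eriksen, May 16→Eriksen, May 17→Lindqvist+Pham, May 18→Huang.
Loads: Lindqvist 2/2, Pham 2/2, Ferraro 3/3, Cruz 3/3, Eriksen 3/3, Huang 2/3.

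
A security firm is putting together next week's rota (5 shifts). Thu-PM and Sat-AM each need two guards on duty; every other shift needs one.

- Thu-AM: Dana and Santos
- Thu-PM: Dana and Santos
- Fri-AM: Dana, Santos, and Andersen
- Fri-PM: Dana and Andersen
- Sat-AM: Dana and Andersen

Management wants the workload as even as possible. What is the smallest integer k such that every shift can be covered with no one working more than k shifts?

With 3 guards and 7 worker-slots to fill, someone must work at least ⌈7/3⌉ = 3 shifts, so k ≥ 3.
k = 3 works: Thu-AM→Dana, Thu-PM→Dana+Santos, Fri-AM→Santos, Fri-PM→Andersen, Sat-AM→Dana+Andersen.
Loads: Dana 3, Santos 2, Andersen 2 — all ≤ 3.

3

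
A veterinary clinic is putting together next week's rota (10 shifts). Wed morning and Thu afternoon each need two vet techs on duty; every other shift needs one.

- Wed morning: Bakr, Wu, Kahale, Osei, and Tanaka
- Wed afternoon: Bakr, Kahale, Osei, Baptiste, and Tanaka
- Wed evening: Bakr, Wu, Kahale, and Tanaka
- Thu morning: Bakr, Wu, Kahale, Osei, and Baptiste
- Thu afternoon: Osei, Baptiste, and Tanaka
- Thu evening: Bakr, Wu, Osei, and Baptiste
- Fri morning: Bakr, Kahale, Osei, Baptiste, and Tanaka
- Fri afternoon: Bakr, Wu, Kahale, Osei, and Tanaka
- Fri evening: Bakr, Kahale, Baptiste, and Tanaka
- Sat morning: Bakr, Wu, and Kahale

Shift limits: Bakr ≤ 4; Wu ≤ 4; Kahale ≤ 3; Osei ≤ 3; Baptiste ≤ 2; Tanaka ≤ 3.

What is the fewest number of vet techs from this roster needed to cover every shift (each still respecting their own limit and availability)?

4

12 slots to fill and no one can take more than 4, so at least ⌈12/4⌉ = 3 vet techs are needed.
Any 3 vet techs together have capacity at most 4+4+3 = 11 < 12 slots, so 3 can never suffice.
Bakr, Wu, Osei, and Baptiste alone can cover everything: Wed morning→Bakr+Wu, Wed afternoon→Osei, Wed evening→Bakr, Thu morning→Wu, Thu afternoon→Osei+Baptiste, Thu evening→Wu, Fri morning→Osei, Fri afternoon→Wu, Fri evening→Bakr, Sat morning→Bakr.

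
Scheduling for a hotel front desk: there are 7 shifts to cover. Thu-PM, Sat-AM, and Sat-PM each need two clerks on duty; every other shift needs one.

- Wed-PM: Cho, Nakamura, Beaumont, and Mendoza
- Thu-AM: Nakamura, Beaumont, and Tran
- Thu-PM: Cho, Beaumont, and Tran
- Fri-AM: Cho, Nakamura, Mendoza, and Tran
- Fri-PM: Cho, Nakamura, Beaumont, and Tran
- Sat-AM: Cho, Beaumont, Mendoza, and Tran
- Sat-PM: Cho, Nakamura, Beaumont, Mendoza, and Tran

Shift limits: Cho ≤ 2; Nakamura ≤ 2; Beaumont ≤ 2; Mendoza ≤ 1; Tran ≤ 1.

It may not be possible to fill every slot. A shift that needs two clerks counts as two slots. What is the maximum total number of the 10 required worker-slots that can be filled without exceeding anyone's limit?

Total capacity across all clerks is 2+2+2+1+1 = 8, and 10 slots are needed, so at most 8 can be filled.
An assignment achieving 8: Wed-PM→Cho, Thu-AM→Nakamura, Thu-PM→Cho+Beaumont, Fri-AM→Nakamura, Fri-PM→Beaumont, Sat-AM→Mendoza+Tran.
Loads: Cho 2/2, Nakamura 2/2, Beaumont 2/2, Mendoza 1/1, Tran 1/1.

8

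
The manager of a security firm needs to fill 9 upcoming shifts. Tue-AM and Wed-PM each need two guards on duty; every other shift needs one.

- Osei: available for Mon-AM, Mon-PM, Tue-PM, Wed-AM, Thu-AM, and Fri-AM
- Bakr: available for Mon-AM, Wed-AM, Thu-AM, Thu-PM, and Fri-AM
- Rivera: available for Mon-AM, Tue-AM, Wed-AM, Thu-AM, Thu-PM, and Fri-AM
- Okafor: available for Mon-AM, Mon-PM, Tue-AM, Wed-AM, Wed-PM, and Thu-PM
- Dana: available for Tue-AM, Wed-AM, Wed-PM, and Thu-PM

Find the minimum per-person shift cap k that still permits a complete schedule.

With 5 guards and 11 worker-slots to fill, someone must work at least ⌈11/5⌉ = 3 shifts, so k ≥ 3.
k = 3 works: Mon-AM→Bakr, Mon-PM→Osei, Tue-AM→Rivera+Okafor, Tue-PM→Osei, Wed-AM→Rivera, Wed-PM→Okafor+Dana, Thu-AM→Osei, Thu-PM→Bakr, Fri-AM→Bakr.
Loads: Osei 3, Bakr 3, Rivera 2, Okafor 2, Dana 1 — all ≤ 3.

3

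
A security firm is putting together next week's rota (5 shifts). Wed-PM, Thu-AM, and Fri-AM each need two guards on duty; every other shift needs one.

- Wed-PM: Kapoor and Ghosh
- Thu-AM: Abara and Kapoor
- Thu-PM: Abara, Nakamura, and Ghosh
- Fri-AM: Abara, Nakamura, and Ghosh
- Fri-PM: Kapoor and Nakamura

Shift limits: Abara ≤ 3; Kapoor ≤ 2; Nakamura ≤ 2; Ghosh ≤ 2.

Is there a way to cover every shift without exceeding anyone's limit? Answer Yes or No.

Yes

Wed-PM can only be covered by Kapoor and Ghosh, so that assignment is forced.
Thu-AM can only be covered by Abara and Kapoor, so that assignment is forced.
One valid schedule: Wed-PM→Kapoor+Ghosh, Thu-AM→Abara+Kapoor, Thu-PM→Abara, Fri-AM→Abara+Nakamura, Fri-PM→Nakamura.
Loads: Abara 3/3, Kapoor 2/2, Nakamura 2/2, Ghosh 1/2 — all within limits.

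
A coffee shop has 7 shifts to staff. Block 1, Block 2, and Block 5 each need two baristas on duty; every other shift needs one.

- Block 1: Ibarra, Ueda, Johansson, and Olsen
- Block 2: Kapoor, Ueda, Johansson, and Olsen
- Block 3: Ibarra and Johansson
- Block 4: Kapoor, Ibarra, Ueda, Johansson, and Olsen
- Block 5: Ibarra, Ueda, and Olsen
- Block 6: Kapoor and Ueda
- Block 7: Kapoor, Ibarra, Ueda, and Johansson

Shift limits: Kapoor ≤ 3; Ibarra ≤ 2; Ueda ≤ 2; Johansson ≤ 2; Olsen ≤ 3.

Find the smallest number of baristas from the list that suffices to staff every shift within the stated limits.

10 slots to fill and no one can take more than 3, so at least ⌈10/3⌉ = 4 baristas are needed.
Kapoor, Ibarra, Ueda, and Olsen alone can cover everything: Block 1→Ibarra+Ueda, Block 2→Kapoor+Olsen, Block 3→Ibarra, Block 4→Olsen, Block 5→Ueda+Olsen, Block 6→Kapoor, Block 7→Kapoor.

4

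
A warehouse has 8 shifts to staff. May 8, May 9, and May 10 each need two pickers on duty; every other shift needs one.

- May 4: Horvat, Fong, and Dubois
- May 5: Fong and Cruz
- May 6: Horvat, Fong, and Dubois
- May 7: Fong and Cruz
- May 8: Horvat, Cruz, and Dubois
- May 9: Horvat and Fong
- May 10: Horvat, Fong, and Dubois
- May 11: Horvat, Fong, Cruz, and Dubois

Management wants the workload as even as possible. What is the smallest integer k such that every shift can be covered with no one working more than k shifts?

3

With 4 pickers and 11 worker-slots to fill, someone must work at least ⌈11/4⌉ = 3 shifts, so k ≥ 3.
k = 3 works: May 4→Horvat, May 5→Fong, May 6→Dubois, May 7→Fong, May 8→Cruz+Dubois, May 9→Horvat+Fong, May 10→Horvat+Dubois, May 11→Cruz.
Loads: Horvat 3, Fong 3, Cruz 2, Dubois 3 — all ≤ 3.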